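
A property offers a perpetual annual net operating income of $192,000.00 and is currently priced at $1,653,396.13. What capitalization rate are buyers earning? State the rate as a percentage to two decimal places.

11.61%

P = C/r ⇒ r = C/P = $192,000.00/$1,653,396.13 = 0.116125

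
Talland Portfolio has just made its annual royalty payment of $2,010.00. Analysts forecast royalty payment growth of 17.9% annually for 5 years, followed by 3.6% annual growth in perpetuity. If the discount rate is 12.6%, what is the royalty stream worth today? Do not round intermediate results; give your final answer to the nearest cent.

D_1 = 2369.79000
D_2 = 2793.98241
D_3 = 3294.10526
D_4 = 3883.75010
D_5 = 4578.94137
Terminal value at year 5: TV = D_5×(1+g_2)/(r−g_2) = 4743.78326/0.09 = 52708.70290
P_0 = D_1/(1+r)^1 + D_2/(1+r)^2 + D_3/(1+r)^3 + D_4/(1+r)^4 + D_5/(1+r)^5 + TV/(1+r)^5
    = 2104.60924 + 2203.67166 + 2307.39688 + 2416.00437 + 2529.72394 + 29119.93333 = 40681.33941

$40681.34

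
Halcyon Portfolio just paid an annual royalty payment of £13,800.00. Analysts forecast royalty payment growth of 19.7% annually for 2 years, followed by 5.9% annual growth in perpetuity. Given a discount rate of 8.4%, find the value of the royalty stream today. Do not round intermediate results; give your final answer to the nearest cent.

£744860.86

D_1 = 16518.60000
D_2 = 19772.76420
Terminal value at year 2: TV = D_2×(1+g_2)/(r−g_2) = 20939.35729/0.025 = 837574.29151
P_0 = D_1/(1+r)^1 + D_2/(1+r)^2 + TV/(1+r)^2
    = 15238.56089 + 16827.08245 + 712795.21275 = 744860.85609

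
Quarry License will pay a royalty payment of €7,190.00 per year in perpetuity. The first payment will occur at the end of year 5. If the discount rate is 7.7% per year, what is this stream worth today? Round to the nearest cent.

€69402.54

Value at end of year 4: C / r = €7,190.00 / 0.077 = €93,376.6234
Discount to today: PV = €93,376.6234 / (1 + 0.077)^4 = €93,376.6234 / 1.345435 = €69,402.54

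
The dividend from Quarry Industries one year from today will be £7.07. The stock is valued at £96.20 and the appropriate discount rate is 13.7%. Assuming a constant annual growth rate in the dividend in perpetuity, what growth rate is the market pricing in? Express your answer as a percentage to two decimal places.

6.35%

P = D₁/(r−g) ⇒ g = r − D₁/P = 0.137 − £7.07/£96.20 = 0.063507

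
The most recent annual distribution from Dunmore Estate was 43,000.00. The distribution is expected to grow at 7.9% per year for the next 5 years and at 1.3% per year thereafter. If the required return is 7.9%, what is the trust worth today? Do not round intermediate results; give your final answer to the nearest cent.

D_1 = 46397.00000
D_2 = 50062.36300
D_3 = 54017.28968
D_4 = 58284.65556
D_5 = 62889.14335
Terminal value at year 5: TV = D_5×(1+g_2)/(r−g_2) = 63706.70221/0.066 = 965253.06385
P_0 = D_1/(1+r)^1 + D_2/(1+r)^2 + D_3/(1+r)^3 + D_4/(1+r)^4 + D_5/(1+r)^5 + TV/(1+r)^5
    = 43000.00000 + 43000.00000 + 43000.00000 + 43000.00000 + 43000.00000 + 659984.84848 = 874984.84848

874984.85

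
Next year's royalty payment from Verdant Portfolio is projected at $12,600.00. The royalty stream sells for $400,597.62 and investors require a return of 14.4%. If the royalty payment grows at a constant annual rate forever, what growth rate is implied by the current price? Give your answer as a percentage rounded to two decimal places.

11.25%

P = D₁/(r−g) ⇒ g = r − D₁/P = 0.144 − $12,600.00/$400,597.62 = 0.112547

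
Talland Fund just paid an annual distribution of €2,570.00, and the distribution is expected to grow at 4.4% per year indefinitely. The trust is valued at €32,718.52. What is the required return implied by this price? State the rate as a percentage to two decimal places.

D₁ = €2,570.00 × 1.044 = €2,683.0800
P = D₁/(r − g) ⇒ r = D₁/P + g = €2,683.0800/€32,718.52 + 0.044 = 0.082005 + 0.044 = 0.126005

12.60%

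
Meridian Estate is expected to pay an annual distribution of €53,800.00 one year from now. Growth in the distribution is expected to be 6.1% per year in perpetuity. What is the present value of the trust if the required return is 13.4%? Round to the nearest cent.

€736986.30

Growing perpetuity: P = D₁ / (r − g) = €53,800.0000 / (0.134 − 0.061) = €736,986.30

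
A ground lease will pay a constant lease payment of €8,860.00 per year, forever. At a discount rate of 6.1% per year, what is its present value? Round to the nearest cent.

Level perpetuity: PV = C / r = €8,860.00 / 0.061 = €145,245.90

€145245.90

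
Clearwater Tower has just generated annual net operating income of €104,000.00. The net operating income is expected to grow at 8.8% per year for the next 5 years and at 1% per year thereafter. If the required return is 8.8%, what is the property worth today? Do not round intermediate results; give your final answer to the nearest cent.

D_1 = 113152.00000
D_2 = 123109.37600
D_3 = 133943.00109
D_4 = 145729.98518
D_5 = 158554.22388
Terminal value at year 5: TV = D_5×(1+g_2)/(r−g_2) = 160139.76612/0.078 = 2053073.92460
P_0 = D_1/(1+r)^1 + D_2/(1+r)^2 + D_3/(1+r)^3 + D_4/(1+r)^4 + D_5/(1+r)^5 + TV/(1+r)^5
    = 104000.00000 + 104000.00000 + 104000.00000 + 104000.00000 + 104000.00000 + 1346666.66667 = 1866666.66667

€1866666.67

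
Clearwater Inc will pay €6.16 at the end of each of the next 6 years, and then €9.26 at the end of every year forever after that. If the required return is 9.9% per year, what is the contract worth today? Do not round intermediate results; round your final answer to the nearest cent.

PV of 6-year annuity: €6.16 × [1 − (1+0.099)^−6] / 0.099 = 26.90721
Perpetuity value at year 6: €9.26 / 0.099 = 93.53535
PV of perpetuity: 93.53535 / (1+0.099)^6 = 53.08718
Total PV = 26.90721 + 53.08718 = 79.99439

€79.99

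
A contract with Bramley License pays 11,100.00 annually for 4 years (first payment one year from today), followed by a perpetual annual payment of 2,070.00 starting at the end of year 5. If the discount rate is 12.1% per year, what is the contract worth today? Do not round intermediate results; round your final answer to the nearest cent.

44477.04

PV of 4-year annuity: 11,100.00 × [1 − (1+0.121)^−4] / 0.121 = 33643.69377
Perpetuity value at year 4: 2,070.00 / 0.121 = 17107.43802
PV of perpetuity: 17107.43802 / (1+0.121)^4 = 10833.34377
Total PV = 33643.69377 + 10833.34377 = 44477.03754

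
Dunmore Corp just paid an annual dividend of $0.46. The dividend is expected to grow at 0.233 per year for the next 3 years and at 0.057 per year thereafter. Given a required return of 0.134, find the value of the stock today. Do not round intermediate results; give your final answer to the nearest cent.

$9.75

D_1 = 0.56718
D_2 = 0.69933
D_3 = 0.86228
Terminal value at year 3: TV = D_3×(1+g_2)/(r−g_2) = 0.91143/0.077 = 11.83672
P_0 = D_1/(1+r)^1 + D_2/(1+r)^2 + D_3/(1+r)^3 + TV/(1+r)^3
    = 0.50016 + 0.54382 + 0.59130 + 8.11694 = 9.75222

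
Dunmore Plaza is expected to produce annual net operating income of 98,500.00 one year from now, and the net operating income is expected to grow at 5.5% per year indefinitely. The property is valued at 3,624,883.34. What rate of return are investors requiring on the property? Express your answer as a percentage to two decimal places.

P = D₁/(r − g) ⇒ r = D₁/P + g = 98,500.0000/3,624,883.34 + 0.055 = 0.027173 + 0.055 = 0.082173

8.22%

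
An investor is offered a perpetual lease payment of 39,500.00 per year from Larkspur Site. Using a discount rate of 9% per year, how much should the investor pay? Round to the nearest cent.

438888.89

Level perpetuity: PV = C / r = 39,500.00 / 0.09 = 438,888.89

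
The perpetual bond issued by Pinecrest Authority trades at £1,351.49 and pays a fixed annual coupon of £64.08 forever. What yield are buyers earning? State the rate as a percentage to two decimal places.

4.74%

P = C/r ⇒ r = C/P = £64.08/£1,351.49 = 0.047414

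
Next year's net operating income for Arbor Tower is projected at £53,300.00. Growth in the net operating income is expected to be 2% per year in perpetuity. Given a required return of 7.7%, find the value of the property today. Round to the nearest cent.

Growing perpetuity: P = D₁ / (r − g) = £53,300.0000 / (0.077 − 0.02) = £935,087.72

£935087.72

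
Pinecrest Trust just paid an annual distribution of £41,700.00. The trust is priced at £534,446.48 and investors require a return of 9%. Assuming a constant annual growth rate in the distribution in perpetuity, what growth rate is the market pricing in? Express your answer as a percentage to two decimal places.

P = D₀(1+g)/(r−g) ⇒ P(r−g) = D₀(1+g) ⇒ g(P+D₀) = P·r − D₀
g = (P·r − D₀)/(P + D₀) = (£534,446.48×0.09 − £41,700.00) / (£534,446.48 + £41,700.00) = 0.011109

1.11%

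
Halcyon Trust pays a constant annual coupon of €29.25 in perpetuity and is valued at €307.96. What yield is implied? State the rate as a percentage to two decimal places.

P = C/r ⇒ r = C/P = €29.25/€307.96 = 0.094980

9.50%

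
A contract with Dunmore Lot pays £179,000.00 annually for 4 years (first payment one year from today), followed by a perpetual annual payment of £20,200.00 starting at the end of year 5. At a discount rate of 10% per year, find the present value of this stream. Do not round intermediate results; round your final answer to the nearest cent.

£705374.63

PV of 4-year annuity: £179,000.00 × [1 − (1+0.1)^−4] / 0.1 = 567405.91490
Perpetuity value at year 4: £20,200.00 / 0.1 = 202000.00000
PV of perpetuity: 202000.00000 / (1+0.1)^4 = 137968.71798
Total PV = 567405.91490 + 137968.71798 = 705374.63288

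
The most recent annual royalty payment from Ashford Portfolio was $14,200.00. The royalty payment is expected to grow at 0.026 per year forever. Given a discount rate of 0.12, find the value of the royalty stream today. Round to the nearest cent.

D₁ = D₀ × (1 + g) = $14,200.00 × 1.026 = $14,569.2000
Growing perpetuity: P = D₁ / (r − g) = $14,569.2000 / (0.12 − 0.026) = $154,991.49

$154991.49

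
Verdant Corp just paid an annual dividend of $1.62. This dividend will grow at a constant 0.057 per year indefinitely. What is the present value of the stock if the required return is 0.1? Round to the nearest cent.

$39.82

D₁ = D₀ × (1 + g) = $1.62 × 1.057 = $1.7123
Growing perpetuity: P = D₁ / (r − g) = $1.7123 / (0.1 − 0.057) = $39.82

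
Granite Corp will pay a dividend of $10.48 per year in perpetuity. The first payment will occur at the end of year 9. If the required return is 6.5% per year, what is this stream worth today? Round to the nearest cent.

$97.42

Value at end of year 8: C / r = $10.48 / 0.065 = $161.2308
Discount to today: PV = $161.2308 / (1 + 0.065)^8 = $161.2308 / 1.654996 = $97.42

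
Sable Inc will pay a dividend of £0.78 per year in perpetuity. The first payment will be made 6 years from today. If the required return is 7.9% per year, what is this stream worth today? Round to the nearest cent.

Value at end of year 5: C / r = £0.78 / 0.079 = £9.8734
Discount to today: PV = £9.8734 / (1 + 0.079)^5 = £9.8734 / 1.462538 = £6.75

£6.75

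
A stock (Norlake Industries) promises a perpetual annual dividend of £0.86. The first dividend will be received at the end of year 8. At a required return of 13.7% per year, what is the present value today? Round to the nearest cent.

Value at end of year 7: C / r = £0.86 / 0.137 = £6.2774
Discount to today: PV = £6.2774 / (1 + 0.137)^7 = £6.2774 / 2.456537 = £2.56

£2.56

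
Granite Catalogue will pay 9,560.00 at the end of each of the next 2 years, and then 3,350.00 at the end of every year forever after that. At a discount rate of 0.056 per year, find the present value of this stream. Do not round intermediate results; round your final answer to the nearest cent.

71270.94

PV of 2-year annuity: 9,560.00 × [1 − (1+0.056)^−2] / 0.056 = 17625.97567
Perpetuity value at year 2: 3,350.00 / 0.056 = 59821.42857
PV of perpetuity: 59821.42857 / (1+0.056)^2 = 53644.96220
Total PV = 17625.97567 + 53644.96220 = 71270.93787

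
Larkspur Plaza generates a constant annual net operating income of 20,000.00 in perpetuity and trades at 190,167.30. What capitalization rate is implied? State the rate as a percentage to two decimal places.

10.52%

P = C/r ⇒ r = C/P = 20,000.00/190,167.30 = 0.105171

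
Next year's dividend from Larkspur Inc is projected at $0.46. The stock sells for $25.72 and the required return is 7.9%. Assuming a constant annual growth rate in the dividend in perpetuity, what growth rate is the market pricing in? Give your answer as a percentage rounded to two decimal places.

6.11%

P = D₁/(r−g) ⇒ g = r − D₁/P = 0.079 − $0.46/$25.72 = 0.061115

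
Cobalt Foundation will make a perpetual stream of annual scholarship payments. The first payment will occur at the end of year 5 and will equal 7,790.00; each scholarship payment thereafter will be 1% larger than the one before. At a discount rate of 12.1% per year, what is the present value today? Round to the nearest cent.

44441.84

Value at end of year 4: C₁ / (r − g) = 7,790.00 / (0.121 − 0.01) = 70,180.1802
Discount to today: PV = 70,180.1802 / (1 + 0.121)^4 = 70,180.1802 / 1.579147 = 44,441.84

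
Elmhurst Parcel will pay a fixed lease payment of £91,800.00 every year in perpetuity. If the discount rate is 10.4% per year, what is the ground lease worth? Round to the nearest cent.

Level perpetuity: PV = C / r = £91,800.00 / 0.104 = £882,692.31

£882692.31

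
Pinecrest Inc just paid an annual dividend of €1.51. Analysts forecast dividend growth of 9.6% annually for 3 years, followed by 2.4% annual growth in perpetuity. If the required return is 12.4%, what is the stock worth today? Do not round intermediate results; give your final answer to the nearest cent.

D_1 = 1.65496
D_2 = 1.81384
D_3 = 1.98796
Terminal value at year 3: TV = D_3×(1+g_2)/(r−g_2) = 2.03568/0.1 = 20.35676
P_0 = D_1/(1+r)^1 + D_2/(1+r)^2 + D_3/(1+r)^3 + TV/(1+r)^3
    = 1.47238 + 1.43571 + 1.39994 + 14.33539 = 18.64342

€18.64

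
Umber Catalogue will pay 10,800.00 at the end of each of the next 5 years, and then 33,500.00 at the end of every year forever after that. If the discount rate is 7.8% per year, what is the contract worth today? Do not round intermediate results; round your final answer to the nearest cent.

338372.89

PV of 5-year annuity: 10,800.00 × [1 − (1+0.078)^−5] / 0.078 = 43349.53091
Perpetuity value at year 5: 33,500.00 / 0.078 = 429487.17949
PV of perpetuity: 429487.17949 / (1+0.078)^5 = 295023.35677
Total PV = 43349.53091 + 295023.35677 = 338372.88767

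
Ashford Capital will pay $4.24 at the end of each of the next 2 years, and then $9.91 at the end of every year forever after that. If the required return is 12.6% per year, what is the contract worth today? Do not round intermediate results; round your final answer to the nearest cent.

$69.14

PV of 2-year annuity: $4.24 × [1 − (1+0.126)^−2] / 0.126 = 7.10972
Perpetuity value at year 2: $9.91 / 0.126 = 78.65079
PV of perpetuity: 78.65079 / (1+0.126)^2 = 62.03351
Total PV = 7.10972 + 62.03351 = 69.14322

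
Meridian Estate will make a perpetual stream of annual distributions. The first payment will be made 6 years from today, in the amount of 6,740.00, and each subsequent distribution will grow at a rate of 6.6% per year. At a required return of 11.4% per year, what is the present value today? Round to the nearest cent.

81845.10

Value at end of year 5: C₁ / (r − g) = 6,740.00 / (0.114 − 0.066) = 140,416.6667
Discount to today: PV = 140,416.6667 / (1 + 0.114)^5 = 140,416.6667 / 1.715639 = 81,845.10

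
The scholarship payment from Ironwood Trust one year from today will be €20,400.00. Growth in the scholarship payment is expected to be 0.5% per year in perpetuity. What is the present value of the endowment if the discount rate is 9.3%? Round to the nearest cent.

Growing perpetuity: P = D₁ / (r − g) = €20,400.0000 / (0.093 − 0.005) = €231,818.18

€231818.18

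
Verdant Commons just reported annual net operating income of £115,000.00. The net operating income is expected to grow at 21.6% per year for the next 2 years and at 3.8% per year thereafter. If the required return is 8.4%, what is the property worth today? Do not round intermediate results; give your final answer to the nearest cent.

£3539188.19

D_1 = 139840.00000
D_2 = 170045.44000
Terminal value at year 2: TV = D_2×(1+g_2)/(r−g_2) = 176507.16672/0.046 = 3837112.32000
P_0 = D_1/(1+r)^1 + D_2/(1+r)^2 + TV/(1+r)^2
    = 129003.69004 + 144712.62646 + 3265471.87538 = 3539188.19188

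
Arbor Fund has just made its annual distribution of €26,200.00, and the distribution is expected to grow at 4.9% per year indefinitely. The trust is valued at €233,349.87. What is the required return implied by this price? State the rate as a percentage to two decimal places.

D₁ = €26,200.00 × 1.049 = €27,483.8000
P = D₁/(r − g) ⇒ r = D₁/P + g = €27,483.8000/€233,349.87 + 0.049 = 0.117779 + 0.049 = 0.166779

16.68%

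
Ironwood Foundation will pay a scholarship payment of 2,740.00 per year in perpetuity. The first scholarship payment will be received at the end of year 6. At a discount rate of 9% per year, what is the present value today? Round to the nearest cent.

19786.80

Value at end of year 5: C / r = 2,740.00 / 0.09 = 30,444.4444
Discount to today: PV = 30,444.4444 / (1 + 0.09)^5 = 30,444.4444 / 1.538624 = 19,786.80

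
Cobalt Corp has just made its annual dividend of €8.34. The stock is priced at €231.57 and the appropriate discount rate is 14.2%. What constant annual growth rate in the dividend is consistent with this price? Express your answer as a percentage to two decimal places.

10.23%

P = D₀(1+g)/(r−g) ⇒ P(r−g) = D₀(1+g) ⇒ g(P+D₀) = P·r − D₀
g = (P·r − D₀)/(P + D₀) = (€231.57×0.142 − €8.34) / (€231.57 + €8.34) = 0.102301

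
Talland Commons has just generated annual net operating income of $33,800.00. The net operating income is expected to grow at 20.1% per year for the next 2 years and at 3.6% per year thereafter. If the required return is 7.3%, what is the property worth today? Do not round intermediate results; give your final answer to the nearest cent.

D_1 = 40593.80000
D_2 = 48753.15380
Terminal value at year 2: TV = D_2×(1+g_2)/(r−g_2) = 50508.26734/0.037 = 1365088.30640
P_0 = D_1/(1+r)^1 + D_2/(1+r)^2 + TV/(1+r)^2
    = 37832.05965 + 42345.11056 + 1185663.09578 = 1265840.26599

$1265840.27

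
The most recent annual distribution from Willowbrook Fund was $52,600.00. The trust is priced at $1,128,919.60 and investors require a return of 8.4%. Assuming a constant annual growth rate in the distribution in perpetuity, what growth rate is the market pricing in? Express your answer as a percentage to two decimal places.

3.57%

P = D₀(1+g)/(r−g) ⇒ P(r−g) = D₀(1+g) ⇒ g(P+D₀) = P·r − D₀
g = (P·r − D₀)/(P + D₀) = ($1,128,919.60×0.084 − $52,600.00) / ($1,128,919.60 + $52,600.00) = 0.035741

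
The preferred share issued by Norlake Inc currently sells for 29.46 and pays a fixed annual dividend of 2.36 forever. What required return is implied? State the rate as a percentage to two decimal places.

P = C/r ⇒ r = C/P = 2.36/29.46 = 0.080109

8.01%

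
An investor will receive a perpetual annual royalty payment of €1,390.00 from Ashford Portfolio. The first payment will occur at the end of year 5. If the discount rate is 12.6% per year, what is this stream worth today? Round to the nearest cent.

€6862.63

Value at end of year 4: C / r = €1,390.00 / 0.126 = €11,031.7460
Discount to today: PV = €11,031.7460 / (1 + 0.126)^4 = €11,031.7460 / 1.607510 = €6,862.63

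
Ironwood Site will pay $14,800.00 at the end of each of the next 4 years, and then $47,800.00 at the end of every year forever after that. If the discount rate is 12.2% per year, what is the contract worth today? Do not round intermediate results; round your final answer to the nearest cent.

$291991.49

PV of 4-year annuity: $14,800.00 × [1 − (1+0.122)^−4] / 0.122 = 44764.07313
Perpetuity value at year 4: $47,800.00 / 0.122 = 391803.27869
PV of perpetuity: 391803.27869 / (1+0.122)^4 = 247227.42089
Total PV = 44764.07313 + 247227.42089 = 291991.49401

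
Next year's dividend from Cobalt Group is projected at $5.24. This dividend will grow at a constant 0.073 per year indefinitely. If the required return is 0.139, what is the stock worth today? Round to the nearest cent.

Growing perpetuity: P = D₁ / (r − g) = $5.2400 / (0.139 − 0.073) = $79.39

$79.39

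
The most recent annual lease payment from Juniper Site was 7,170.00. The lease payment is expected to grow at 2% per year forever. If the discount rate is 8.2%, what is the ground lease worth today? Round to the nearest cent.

117958.06

D₁ = D₀ × (1 + g) = 7,170.00 × 1.02 = 7,313.4000
Growing perpetuity: P = D₁ / (r − g) = 7,313.4000 / (0.082 − 0.02) = 117,958.06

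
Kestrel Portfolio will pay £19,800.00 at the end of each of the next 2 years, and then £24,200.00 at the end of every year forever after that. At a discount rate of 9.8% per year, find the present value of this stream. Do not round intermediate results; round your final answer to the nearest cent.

PV of 2-year annuity: £19,800.00 × [1 − (1+0.098)^−2] / 0.098 = 34456.09006
Perpetuity value at year 2: £24,200.00 / 0.098 = 246938.77551
PV of perpetuity: 246938.77551 / (1+0.098)^2 = 204825.77655
Total PV = 34456.09006 + 204825.77655 = 239281.86661

£239281.87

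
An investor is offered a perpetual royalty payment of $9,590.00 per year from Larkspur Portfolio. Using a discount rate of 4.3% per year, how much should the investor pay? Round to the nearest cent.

Level perpetuity: PV = C / r = $9,590.00 / 0.043 = $223,023.26

$223023.26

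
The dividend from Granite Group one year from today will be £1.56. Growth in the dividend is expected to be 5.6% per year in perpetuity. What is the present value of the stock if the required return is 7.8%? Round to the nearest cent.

Growing perpetuity: P = D₁ / (r − g) = £1.5600 / (0.078 − 0.056) = £70.91

£70.91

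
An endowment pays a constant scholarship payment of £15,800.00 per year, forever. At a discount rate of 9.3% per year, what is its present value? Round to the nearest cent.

Level perpetuity: PV = C / r = £15,800.00 / 0.093 = £169,892.47

£169892.47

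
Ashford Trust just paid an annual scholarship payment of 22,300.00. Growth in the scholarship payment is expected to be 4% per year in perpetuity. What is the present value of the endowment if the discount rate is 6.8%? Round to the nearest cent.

828285.71

D₁ = D₀ × (1 + g) = 22,300.00 × 1.04 = 23,192.0000
Growing perpetuity: P = D₁ / (r − g) = 23,192.0000 / (0.068 − 0.04) = 828,285.71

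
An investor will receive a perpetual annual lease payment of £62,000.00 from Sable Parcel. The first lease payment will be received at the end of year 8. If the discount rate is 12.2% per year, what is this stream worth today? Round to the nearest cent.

£227029.27

Value at end of year 7: C / r = £62,000.00 / 0.122 = £508,196.7213
Discount to today: PV = £508,196.7213 / (1 + 0.122)^7 = £508,196.7213 / 2.238463 = £227,029.27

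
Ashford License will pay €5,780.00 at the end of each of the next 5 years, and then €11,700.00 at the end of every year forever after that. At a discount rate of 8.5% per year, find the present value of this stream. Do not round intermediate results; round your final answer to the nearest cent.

€114318.46

PV of 5-year annuity: €5,780.00 × [1 − (1+0.085)^−5] / 0.085 = 22776.91122
Perpetuity value at year 5: €11,700.00 / 0.085 = 137647.05882
PV of perpetuity: 137647.05882 / (1+0.085)^5 = 91541.54650
Total PV = 22776.91122 + 91541.54650 = 114318.45772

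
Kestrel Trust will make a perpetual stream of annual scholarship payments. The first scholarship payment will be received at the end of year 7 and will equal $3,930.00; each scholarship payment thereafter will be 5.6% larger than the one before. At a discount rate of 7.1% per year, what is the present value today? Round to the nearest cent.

Value at end of year 6: C₁ / (r − g) = $3,930.00 / (0.071 − 0.056) = $262,000.0000
Discount to today: PV = $262,000.0000 / (1 + 0.071)^6 = $262,000.0000 / 1.509165 = $173,605.89

$173605.89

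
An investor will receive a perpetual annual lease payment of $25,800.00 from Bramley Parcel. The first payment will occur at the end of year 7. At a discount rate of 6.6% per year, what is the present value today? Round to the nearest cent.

$266398.97

Value at end of year 6: C / r = $25,800.00 / 0.066 = $390,909.0909
Discount to today: PV = $390,909.0909 / (1 + 0.066)^6 = $390,909.0909 / 1.467382 = $266,398.97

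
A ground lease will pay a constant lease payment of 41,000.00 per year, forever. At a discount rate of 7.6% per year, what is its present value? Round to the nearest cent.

539473.68

Level perpetuity: PV = C / r = 41,000.00 / 0.076 = 539,473.68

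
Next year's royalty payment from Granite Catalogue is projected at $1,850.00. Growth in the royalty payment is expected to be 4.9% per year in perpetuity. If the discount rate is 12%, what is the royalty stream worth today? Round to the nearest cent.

$26056.34

Growing perpetuity: P = D₁ / (r − g) = $1,850.0000 / (0.12 − 0.049) = $26,056.34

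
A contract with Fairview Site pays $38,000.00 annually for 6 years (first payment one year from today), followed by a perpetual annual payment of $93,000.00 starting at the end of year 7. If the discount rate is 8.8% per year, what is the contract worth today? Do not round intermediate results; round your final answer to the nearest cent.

$808614.50

PV of 6-year annuity: $38,000.00 × [1 − (1+0.088)^−6] / 0.088 = 171486.18335
Perpetuity value at year 6: $93,000.00 / 0.088 = 1056818.18182
PV of perpetuity: 1056818.18182 / (1+0.088)^6 = 637128.31204
Total PV = 171486.18335 + 637128.31204 = 808614.49539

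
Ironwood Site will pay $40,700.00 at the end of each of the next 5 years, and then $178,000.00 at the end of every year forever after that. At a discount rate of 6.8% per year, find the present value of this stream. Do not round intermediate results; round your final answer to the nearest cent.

PV of 5-year annuity: $40,700.00 × [1 − (1+0.068)^−5] / 0.068 = 167775.49702
Perpetuity value at year 5: $178,000.00 / 0.068 = 2617647.05882
PV of perpetuity: 2617647.05882 / (1+0.068)^5 = 1883886.89985
Total PV = 167775.49702 + 1883886.89985 = 2051662.39687

$2051662.40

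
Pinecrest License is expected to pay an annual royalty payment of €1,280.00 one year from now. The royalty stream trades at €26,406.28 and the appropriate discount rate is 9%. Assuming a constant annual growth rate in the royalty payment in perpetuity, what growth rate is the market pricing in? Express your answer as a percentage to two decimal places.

4.15%

P = D₁/(r−g) ⇒ g = r − D₁/P = 0.09 − €1,280.00/€26,406.28 = 0.041527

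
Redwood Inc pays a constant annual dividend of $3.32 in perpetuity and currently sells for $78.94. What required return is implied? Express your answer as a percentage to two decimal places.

4.21%

P = C/r ⇒ r = C/P = $3.32/$78.94 = 0.042057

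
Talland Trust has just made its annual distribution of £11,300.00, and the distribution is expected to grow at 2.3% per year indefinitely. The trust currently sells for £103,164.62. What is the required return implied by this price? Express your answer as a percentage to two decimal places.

D₁ = £11,300.00 × 1.023 = £11,559.9000
P = D₁/(r − g) ⇒ r = D₁/P + g = £11,559.9000/£103,164.62 + 0.023 = 0.112053 + 0.023 = 0.135053

13.51%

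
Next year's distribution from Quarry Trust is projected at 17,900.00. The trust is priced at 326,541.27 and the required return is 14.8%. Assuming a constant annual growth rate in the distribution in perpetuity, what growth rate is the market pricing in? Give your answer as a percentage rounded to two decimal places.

P = D₁/(r−g) ⇒ g = r − D₁/P = 0.148 − 17,900.00/326,541.27 = 0.093183

9.32%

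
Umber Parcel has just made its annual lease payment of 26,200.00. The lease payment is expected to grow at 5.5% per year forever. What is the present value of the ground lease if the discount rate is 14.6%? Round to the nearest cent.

D₁ = D₀ × (1 + g) = 26,200.00 × 1.055 = 27,641.0000
Growing perpetuity: P = D₁ / (r − g) = 27,641.0000 / (0.146 − 0.055) = 303,747.25

303747.25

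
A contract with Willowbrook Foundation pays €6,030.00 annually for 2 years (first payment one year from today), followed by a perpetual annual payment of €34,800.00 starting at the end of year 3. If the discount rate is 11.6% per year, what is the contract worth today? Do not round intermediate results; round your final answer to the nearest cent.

PV of 2-year annuity: €6,030.00 × [1 − (1+0.116)^−2] / 0.116 = 10244.82599
Perpetuity value at year 2: €34,800.00 / 0.116 = 300000.00000
PV of perpetuity: 300000.00000 / (1+0.116)^2 = 240875.63109
Total PV = 10244.82599 + 240875.63109 = 251120.45709

€251120.46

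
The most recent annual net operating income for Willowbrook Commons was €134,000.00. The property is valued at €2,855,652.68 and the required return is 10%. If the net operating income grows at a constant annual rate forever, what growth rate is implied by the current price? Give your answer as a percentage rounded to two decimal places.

5.07%

P = D₀(1+g)/(r−g) ⇒ P(r−g) = D₀(1+g) ⇒ g(P+D₀) = P·r − D₀
g = (P·r − D₀)/(P + D₀) = (€2,855,652.68×0.1 − €134,000.00) / (€2,855,652.68 + €134,000.00) = 0.050697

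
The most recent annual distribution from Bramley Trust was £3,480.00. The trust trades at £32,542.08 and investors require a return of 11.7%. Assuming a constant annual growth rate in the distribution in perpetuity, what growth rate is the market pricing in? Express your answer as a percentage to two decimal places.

0.91%

P = D₀(1+g)/(r−g) ⇒ P(r−g) = D₀(1+g) ⇒ g(P+D₀) = P·r − D₀
g = (P·r − D₀)/(P + D₀) = (£32,542.08×0.117 − £3,480.00) / (£32,542.08 + £3,480.00) = 0.009090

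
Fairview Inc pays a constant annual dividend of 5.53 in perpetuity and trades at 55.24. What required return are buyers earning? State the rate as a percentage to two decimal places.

10.01%

P = C/r ⇒ r = C/P = 5.53/55.24 = 0.100109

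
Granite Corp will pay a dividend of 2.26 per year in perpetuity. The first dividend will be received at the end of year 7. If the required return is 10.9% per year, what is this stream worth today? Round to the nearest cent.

11.15

Value at end of year 6: C / r = 2.26 / 0.109 = 20.7339
Discount to today: PV = 20.7339 / (1 + 0.109)^6 = 20.7339 / 1.860327 = 11.15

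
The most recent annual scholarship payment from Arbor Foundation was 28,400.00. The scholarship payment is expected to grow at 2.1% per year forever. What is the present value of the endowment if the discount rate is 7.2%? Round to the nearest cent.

D₁ = D₀ × (1 + g) = 28,400.00 × 1.021 = 28,996.4000
Growing perpetuity: P = D₁ / (r − g) = 28,996.4000 / (0.072 − 0.021) = 568,556.86

568556.86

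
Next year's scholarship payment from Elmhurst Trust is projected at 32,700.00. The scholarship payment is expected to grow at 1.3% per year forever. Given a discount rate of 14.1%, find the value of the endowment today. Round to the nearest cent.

Growing perpetuity: P = D₁ / (r − g) = 32,700.0000 / (0.141 − 0.013) = 255,468.75

255468.75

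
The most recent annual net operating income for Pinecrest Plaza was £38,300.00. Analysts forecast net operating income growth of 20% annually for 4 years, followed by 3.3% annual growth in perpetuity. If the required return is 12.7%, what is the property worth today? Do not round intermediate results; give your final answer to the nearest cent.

D_1 = 45960.00000
D_2 = 55152.00000
D_3 = 66182.40000
D_4 = 79418.88000
Terminal value at year 4: TV = D_4×(1+g_2)/(r−g_2) = 82039.70304/0.094 = 872762.79830
P_0 = D_1/(1+r)^1 + D_2/(1+r)^2 + D_3/(1+r)^3 + D_4/(1+r)^4 + TV/(1+r)^4
    = 40780.83407 + 43422.36104 + 46234.98957 + 49229.80256 + 541004.10682 = 720672.09405

£720672.09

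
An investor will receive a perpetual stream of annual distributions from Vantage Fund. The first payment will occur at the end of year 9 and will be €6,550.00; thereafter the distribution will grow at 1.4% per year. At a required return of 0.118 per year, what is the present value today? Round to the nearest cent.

€25803.20

Value at end of year 8: C₁ / (r − g) = €6,550.00 / (0.118 − 0.014) = €62,980.7692
Discount to today: PV = €62,980.7692 / (1 + 0.118)^8 = €62,980.7692 / 2.440813 = €25,803.20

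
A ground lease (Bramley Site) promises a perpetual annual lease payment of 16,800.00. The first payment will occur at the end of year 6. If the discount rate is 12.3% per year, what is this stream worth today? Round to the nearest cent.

Value at end of year 5: C / r = 16,800.00 / 0.123 = 136,585.3659
Discount to today: PV = 136,585.3659 / (1 + 0.123)^5 = 136,585.3659 / 1.786071 = 76,472.52

76472.52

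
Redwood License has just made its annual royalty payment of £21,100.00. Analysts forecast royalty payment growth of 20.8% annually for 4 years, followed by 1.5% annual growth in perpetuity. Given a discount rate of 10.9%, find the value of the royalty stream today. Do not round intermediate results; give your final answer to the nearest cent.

£425740.45

D_1 = 25488.80000
D_2 = 30790.47040
D_3 = 37194.88824
D_4 = 44931.42500
Terminal value at year 4: TV = D_4×(1+g_2)/(r−g_2) = 45605.39637/0.094 = 485163.79120
P_0 = D_1/(1+r)^1 + D_2/(1+r)^2 + D_3/(1+r)^3 + D_4/(1+r)^4 + TV/(1+r)^4
    = 22983.58882 + 25035.32488 + 27270.21863 + 29704.62047 + 320746.69975 = 425740.45254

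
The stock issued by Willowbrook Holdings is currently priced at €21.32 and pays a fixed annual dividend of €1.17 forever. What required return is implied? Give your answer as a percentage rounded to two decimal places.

P = C/r ⇒ r = C/P = €1.17/€21.32 = 0.054878

5.49%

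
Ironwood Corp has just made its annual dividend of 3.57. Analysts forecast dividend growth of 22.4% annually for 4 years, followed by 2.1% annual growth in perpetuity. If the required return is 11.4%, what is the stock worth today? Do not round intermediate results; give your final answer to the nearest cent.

D_1 = 4.36968
D_2 = 5.34849
D_3 = 6.54655
D_4 = 8.01298
Terminal value at year 4: TV = D_4×(1+g_2)/(r−g_2) = 8.18125/0.093 = 87.97042
P_0 = D_1/(1+r)^1 + D_2/(1+r)^2 + D_3/(1+r)^3 + D_4/(1+r)^4 + TV/(1+r)^4
    = 3.92251 + 4.30984 + 4.73540 + 5.20299 + 57.12102 = 75.29176

75.29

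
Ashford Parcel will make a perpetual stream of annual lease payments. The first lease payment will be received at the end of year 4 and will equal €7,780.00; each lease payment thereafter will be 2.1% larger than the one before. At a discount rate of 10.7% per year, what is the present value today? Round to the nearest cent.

€66686.56

Value at end of year 3: C₁ / (r − g) = €7,780.00 / (0.107 − 0.021) = €90,465.1163
Discount to today: PV = €90,465.1163 / (1 + 0.107)^3 = €90,465.1163 / 1.356572 = €66,686.56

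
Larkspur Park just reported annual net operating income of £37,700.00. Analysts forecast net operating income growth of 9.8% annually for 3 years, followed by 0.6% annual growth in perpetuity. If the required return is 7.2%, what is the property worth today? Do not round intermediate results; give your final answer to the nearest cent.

D_1 = 41394.60000
D_2 = 45451.27080
D_3 = 49905.49534
Terminal value at year 3: TV = D_3×(1+g_2)/(r−g_2) = 50204.92831/0.066 = 760680.73198
P_0 = D_1/(1+r)^1 + D_2/(1+r)^2 + D_3/(1+r)^3 + TV/(1+r)^3
    = 38614.36567 + 39550.90812 + 40510.16522 + 617473.12445 = 736148.56347

£736148.56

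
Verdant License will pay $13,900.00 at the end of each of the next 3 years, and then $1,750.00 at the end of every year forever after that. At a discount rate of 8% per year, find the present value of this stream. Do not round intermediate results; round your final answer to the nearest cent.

$53186.73

PV of 3-year annuity: $13,900.00 × [1 − (1+0.08)^−3] / 0.08 = 35821.64812
Perpetuity value at year 3: $1,750.00 / 0.08 = 21875.00000
PV of perpetuity: 21875.00000 / (1+0.08)^3 = 17365.08027
Total PV = 35821.64812 + 17365.08027 = 53186.72840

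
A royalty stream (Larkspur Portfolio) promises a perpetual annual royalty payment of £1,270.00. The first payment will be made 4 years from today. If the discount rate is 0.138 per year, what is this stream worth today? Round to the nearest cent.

Value at end of year 3: C / r = £1,270.00 / 0.138 = £9,202.8986
Discount to today: PV = £9,202.8986 / (1 + 0.138)^3 = £9,202.8986 / 1.473760 = £6,244.50

£6244.50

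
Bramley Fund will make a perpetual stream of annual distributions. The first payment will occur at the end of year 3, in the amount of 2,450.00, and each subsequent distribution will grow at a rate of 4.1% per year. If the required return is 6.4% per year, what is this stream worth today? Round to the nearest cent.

Value at end of year 2: C₁ / (r − g) = 2,450.00 / (0.064 − 0.041) = 106,521.7391
Discount to today: PV = 106,521.7391 / (1 + 0.064)^2 = 106,521.7391 / 1.132096 = 94,092.50

94092.50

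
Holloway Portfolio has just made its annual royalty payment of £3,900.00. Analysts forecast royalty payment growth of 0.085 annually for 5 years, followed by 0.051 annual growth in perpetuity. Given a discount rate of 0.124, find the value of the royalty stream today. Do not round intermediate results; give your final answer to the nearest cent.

£64622.74

D_1 = 4231.50000
D_2 = 4591.17750
D_3 = 4981.42759
D_4 = 5404.84893
D_5 = 5864.26109
Terminal value at year 5: TV = D_5×(1+g_2)/(r−g_2) = 6163.33841/0.073 = 84429.29325
P_0 = D_1/(1+r)^1 + D_2/(1+r)^2 + D_3/(1+r)^3 + D_4/(1+r)^4 + D_5/(1+r)^5 + TV/(1+r)^5
    = 3764.67972 + 3634.05471 + 3507.96206 + 3386.24452 + 3268.75027 + 47061.04838 = 64622.73964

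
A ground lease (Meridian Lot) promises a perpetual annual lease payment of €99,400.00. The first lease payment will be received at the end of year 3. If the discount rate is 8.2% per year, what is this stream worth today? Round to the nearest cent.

€1035423.48

Value at end of year 2: C / r = €99,400.00 / 0.082 = €1,212,195.1220
Discount to today: PV = €1,212,195.1220 / (1 + 0.082)^2 = €1,212,195.1220 / 1.170724 = €1,035,423.48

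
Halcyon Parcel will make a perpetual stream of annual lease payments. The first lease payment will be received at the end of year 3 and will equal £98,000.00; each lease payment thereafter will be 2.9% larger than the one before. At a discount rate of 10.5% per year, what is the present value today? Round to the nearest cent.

Value at end of year 2: C₁ / (r − g) = £98,000.00 / (0.105 − 0.029) = £1,289,473.6842
Discount to today: PV = £1,289,473.6842 / (1 + 0.105)^2 = £1,289,473.6842 / 1.221025 = £1,056,058.38

£1056058.38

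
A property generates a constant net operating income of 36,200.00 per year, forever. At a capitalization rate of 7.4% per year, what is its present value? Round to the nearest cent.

Level perpetuity: PV = C / r = 36,200.00 / 0.074 = 489,189.19

489189.19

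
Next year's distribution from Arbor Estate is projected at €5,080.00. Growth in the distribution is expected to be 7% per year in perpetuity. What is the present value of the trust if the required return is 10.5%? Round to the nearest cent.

€145142.86

Growing perpetuity: P = D₁ / (r − g) = €5,080.0000 / (0.105 − 0.07) = €145,142.86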